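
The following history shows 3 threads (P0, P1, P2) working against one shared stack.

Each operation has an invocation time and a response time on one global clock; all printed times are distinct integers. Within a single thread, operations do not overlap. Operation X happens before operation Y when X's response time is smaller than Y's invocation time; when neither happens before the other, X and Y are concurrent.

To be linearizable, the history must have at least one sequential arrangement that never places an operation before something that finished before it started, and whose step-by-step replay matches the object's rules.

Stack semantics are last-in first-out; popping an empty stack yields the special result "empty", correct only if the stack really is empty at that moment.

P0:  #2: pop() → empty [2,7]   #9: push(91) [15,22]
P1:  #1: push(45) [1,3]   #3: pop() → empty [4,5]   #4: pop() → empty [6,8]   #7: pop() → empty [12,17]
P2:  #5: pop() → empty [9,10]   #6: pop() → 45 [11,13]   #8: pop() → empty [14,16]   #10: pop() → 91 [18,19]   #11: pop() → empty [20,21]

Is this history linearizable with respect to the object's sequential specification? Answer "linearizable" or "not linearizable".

not linearizable

events 1..6 are fine; event 7 — the response of #2 at time 7 — makes the prefix non-linearizable
3 completed operations, 3 real-time-consistent orders — every stack replay fails
including or dropping the 1 pending operation (#4) in any combination fails
one such order, #1, #2, #3 (pending dropped), breaks at step 2 where #2 pop() → empty is illegal
one such order, #1, #3, #2 (pending dropped), breaks at step 2 where #3 pop() → empty is illegal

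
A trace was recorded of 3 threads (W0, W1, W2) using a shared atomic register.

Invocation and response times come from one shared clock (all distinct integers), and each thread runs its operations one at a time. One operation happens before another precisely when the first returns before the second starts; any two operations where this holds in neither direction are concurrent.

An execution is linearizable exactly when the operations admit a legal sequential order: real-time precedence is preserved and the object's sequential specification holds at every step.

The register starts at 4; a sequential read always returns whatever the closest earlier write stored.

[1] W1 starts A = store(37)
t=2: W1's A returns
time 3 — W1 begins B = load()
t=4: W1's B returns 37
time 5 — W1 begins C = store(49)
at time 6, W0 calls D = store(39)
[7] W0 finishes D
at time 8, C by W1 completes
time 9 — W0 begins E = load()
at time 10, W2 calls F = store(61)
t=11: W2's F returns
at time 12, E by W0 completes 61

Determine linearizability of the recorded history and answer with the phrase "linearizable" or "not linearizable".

witness order: A, B, C, D, F, E
step 1: A store(37) — value 37
step 2: B load() → 37 — value 37
step 3: C store(49) — value 49
step 4: D store(39) — value 39
step 5: F store(61) — value 61
step 6: E load() → 61 — value 61

linearizable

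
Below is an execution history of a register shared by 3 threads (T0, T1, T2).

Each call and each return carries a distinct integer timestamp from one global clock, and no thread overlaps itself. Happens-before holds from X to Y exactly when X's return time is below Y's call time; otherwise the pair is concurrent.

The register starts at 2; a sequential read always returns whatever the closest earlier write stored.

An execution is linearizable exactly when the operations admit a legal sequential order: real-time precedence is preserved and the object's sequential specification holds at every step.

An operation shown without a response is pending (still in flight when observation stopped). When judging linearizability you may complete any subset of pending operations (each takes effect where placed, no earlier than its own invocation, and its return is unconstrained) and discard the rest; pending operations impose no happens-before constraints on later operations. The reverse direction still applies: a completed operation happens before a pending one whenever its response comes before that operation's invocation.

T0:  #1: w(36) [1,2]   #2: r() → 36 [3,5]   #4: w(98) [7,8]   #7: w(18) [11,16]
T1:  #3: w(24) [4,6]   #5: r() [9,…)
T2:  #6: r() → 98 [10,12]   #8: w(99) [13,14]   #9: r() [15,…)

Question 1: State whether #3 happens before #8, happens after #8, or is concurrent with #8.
#3 spans [4,6], #8 spans [13,14]
resp(#3)=6 < inv(#8)=13

before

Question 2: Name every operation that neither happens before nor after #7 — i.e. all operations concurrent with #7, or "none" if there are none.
#7 runs from 11 to 16; window-overlapping ops are concurrent
#1 [1,2]: before
#2 [3,5]: before
#3 [4,6]: before
#4 [7,8]: before
#5 [9,…): concurrent
#6 [10,12]: concurrent
#8 [13,14]: concurrent
#9 [15,…): concurrent

#5, #6, #8, #9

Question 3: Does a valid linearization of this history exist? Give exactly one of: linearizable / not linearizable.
witness order: #1, #2, #3, #4, #5, #6, #7, #8
1. #1 w(36), leaving value 36
2. #2 r() → 36, leaving value 36
3. #3 w(24), leaving value 24
4. #4 w(98), leaving value 98
5. #5 r() (pending, included), leaving value 98
6. #6 r() → 98, leaving value 98
7. #7 w(18), leaving value 18
8. #8 w(99), leaving value 99

linearizable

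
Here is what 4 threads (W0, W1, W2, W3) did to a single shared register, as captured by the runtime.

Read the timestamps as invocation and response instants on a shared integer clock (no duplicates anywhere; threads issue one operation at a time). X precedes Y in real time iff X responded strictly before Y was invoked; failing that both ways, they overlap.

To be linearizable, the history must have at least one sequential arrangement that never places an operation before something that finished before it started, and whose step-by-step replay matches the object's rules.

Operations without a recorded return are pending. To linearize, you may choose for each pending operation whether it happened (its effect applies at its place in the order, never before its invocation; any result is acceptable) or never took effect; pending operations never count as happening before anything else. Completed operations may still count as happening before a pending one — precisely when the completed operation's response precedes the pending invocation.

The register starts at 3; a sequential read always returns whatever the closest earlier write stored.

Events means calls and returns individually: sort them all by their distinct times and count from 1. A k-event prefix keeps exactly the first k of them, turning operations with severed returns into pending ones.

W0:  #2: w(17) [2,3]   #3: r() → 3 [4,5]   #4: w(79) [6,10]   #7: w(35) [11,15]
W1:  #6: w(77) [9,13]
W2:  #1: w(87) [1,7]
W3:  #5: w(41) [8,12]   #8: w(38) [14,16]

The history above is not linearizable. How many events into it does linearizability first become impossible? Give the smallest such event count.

5

a valid linearization of events 1..4 exists, for instance #1, #2:
after step 1 (#1 w(87) (pending, included)): value 87
after step 2 (#2 w(17)): value 17
once event 5 joins (#3's response, time 5), exhaustive search finds no witness
no completion choice of the 1 pending operation (#1) rescues it — every subset was tried
for example #2, #3 (pending dropped) fails at step 2: #3 r() → 3 is not legal there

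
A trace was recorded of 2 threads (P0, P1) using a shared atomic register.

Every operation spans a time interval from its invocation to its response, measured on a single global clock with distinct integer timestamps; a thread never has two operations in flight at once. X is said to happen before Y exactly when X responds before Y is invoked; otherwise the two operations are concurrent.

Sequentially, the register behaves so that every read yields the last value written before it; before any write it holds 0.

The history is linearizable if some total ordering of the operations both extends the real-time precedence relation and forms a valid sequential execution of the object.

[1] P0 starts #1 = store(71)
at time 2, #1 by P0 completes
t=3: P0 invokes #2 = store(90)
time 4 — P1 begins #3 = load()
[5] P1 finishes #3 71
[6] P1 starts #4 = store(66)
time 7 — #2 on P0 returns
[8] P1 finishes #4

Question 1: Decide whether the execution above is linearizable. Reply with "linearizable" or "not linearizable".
a witness: #1, #3, #2, #4
after step 1 (#1 store(71)): value 71
after step 2 (#3 load() → 71): value 71
after step 3 (#2 store(90)): value 90
after step 4 (#4 store(66)): value 66

linearizable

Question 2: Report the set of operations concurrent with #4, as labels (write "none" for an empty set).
#4 runs from 6 to 8; window-overlapping ops are concurrent
#1 [1,2]: before
#2 [3,7]: concurrent
#3 [4,5]: before

#2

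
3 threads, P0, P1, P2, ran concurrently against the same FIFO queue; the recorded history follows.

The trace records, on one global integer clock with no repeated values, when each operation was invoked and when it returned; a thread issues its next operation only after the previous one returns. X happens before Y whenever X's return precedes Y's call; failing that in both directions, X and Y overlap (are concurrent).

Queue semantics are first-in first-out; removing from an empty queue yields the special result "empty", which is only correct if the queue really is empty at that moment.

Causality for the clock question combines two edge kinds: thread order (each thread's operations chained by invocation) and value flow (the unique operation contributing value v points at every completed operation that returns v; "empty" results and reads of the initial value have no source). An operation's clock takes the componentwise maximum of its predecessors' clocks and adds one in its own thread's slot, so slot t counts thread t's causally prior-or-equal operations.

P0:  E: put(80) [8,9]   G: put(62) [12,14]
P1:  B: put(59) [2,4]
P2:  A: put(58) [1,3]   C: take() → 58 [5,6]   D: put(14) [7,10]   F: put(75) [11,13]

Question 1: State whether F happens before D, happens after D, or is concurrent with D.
F spans [11,13], D spans [7,10]
resp(D)=10 < inv(F)=11

after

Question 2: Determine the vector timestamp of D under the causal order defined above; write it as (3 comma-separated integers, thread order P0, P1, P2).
root op A, invoked 1: fresh clock plus P2's own tick → (0, 0, 1)
root op B, invoked 2: fresh clock plus P1's own tick → (0, 1, 0)
root op E, invoked 8: fresh clock plus P0's own tick → (1, 0, 0)
from VC(A)=(0, 0, 1), C (invoked 5) maxes components and bumps P2 → (0, 0, 2)
from VC(E)=(1, 0, 0), G (invoked 12) maxes components and bumps P0 → (2, 0, 0)
from VC(C)=(0, 0, 2), D (invoked 7) maxes components and bumps P2 → (0, 0, 3)
from VC(D)=(0, 0, 3), F (invoked 11) maxes components and bumps P2 → (0, 0, 4)
target: VC(D) = (0, 0, 3)

(0, 0, 3)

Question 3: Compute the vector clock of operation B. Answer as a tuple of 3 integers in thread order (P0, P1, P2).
VC(A, invoked at 1): no causal predecessors; +1 on P2 → (0, 0, 1)
VC(B, invoked at 2): no causal predecessors; +1 on P1 → (0, 1, 0)
VC(E, invoked at 8): no causal predecessors; +1 on P0 → (1, 0, 0)
C (invocation 5): componentwise max over VC(A)=(0, 0, 1), +1 at P2, giving (0, 0, 2)
G (invocation 12): componentwise max over VC(E)=(1, 0, 0), +1 at P0, giving (2, 0, 0)
D (invocation 7): componentwise max over VC(C)=(0, 0, 2), +1 at P2, giving (0, 0, 3)
F (invocation 11): componentwise max over VC(D)=(0, 0, 3), +1 at P2, giving (0, 0, 4)
target: VC(B) = (0, 1, 0)

(0, 1, 0)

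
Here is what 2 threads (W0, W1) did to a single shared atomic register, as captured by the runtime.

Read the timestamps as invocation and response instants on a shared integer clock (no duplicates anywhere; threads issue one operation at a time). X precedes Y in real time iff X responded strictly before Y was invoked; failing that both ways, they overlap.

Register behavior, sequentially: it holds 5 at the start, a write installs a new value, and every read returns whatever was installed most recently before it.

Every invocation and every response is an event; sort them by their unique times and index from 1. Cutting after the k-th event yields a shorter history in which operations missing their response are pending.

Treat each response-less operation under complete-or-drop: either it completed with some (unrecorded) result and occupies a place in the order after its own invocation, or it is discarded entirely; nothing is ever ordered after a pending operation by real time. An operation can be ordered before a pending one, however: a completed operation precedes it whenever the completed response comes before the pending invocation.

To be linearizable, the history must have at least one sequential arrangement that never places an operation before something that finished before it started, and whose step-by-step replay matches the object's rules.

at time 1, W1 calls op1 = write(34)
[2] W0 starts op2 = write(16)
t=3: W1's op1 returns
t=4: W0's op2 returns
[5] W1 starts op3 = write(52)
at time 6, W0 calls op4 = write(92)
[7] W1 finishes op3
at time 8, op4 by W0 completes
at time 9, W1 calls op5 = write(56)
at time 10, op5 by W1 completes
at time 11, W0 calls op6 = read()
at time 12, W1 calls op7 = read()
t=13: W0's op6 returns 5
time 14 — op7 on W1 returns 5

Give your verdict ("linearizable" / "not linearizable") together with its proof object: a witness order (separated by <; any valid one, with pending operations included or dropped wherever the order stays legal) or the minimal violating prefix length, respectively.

prefix check: 1..12 passes, 1..13 fails once op6's time-13 response joins
all 4 real-time-respecting orders fail — 6 completed atomic register operations, no legal replay
completion choices over the 1 pending operation (op7) were checked; none helps
e.g. op1, op2, op3, op4, op5, op6 (pending dropped): illegal at step 6, since op6 read() → 5 cannot apply there
e.g. op1, op2, op4, op3, op5, op6 (pending dropped): illegal at step 6, since op6 read() → 5 cannot apply there

not linearizable — minimal violating prefix: 13 events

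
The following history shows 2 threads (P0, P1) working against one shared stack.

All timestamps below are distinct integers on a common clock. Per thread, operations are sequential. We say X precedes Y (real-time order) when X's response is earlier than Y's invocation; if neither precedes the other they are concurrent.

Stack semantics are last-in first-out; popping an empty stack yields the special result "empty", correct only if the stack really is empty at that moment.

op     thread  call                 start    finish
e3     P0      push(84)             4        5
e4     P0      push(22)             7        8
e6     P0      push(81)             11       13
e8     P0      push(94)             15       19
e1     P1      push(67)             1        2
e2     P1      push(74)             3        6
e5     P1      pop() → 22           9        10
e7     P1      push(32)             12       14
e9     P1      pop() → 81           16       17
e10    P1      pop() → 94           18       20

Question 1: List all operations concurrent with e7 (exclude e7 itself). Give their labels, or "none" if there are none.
e6

concurrent with e7 ([12,14]): every op whose interval crosses 12..14
e1 [1,2]: before
e2 [3,6]: before
e3 [4,5]: before
e4 [7,8]: before
e5 [9,10]: before
e6 [11,13]: concurrent
e8 [15,19]: after
e9 [16,17]: after
e10 [18,20]: after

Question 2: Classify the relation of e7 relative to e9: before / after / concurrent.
before

e7 spans [12,14], e9 spans [16,17]
resp(e7)=14 < inv(e9)=16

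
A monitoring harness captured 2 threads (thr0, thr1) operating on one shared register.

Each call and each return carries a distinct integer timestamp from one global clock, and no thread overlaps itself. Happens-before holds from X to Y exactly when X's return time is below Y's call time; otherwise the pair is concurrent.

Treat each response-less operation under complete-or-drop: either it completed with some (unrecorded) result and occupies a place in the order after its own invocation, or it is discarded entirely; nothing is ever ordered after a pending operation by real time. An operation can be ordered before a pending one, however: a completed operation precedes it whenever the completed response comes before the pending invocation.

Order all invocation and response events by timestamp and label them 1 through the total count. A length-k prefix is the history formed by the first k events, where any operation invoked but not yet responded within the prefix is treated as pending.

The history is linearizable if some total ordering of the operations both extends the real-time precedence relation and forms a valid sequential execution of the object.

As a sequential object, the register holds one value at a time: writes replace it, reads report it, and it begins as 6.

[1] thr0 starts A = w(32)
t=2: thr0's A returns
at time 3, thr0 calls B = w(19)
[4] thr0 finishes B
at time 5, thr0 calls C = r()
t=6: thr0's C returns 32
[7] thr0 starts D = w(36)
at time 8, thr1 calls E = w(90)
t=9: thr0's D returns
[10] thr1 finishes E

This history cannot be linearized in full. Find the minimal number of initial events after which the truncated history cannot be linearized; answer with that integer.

a valid linearization of events 1..5 exists, for instance A, B:
after step 1 (A w(32)): value 32
after step 2 (B w(19)): value 19
with event 6 included (C responding at time 6), all real-time-consistent orders fail
sample order A, B, C stalls at step 3 — C r() → 32 has no legal effect

6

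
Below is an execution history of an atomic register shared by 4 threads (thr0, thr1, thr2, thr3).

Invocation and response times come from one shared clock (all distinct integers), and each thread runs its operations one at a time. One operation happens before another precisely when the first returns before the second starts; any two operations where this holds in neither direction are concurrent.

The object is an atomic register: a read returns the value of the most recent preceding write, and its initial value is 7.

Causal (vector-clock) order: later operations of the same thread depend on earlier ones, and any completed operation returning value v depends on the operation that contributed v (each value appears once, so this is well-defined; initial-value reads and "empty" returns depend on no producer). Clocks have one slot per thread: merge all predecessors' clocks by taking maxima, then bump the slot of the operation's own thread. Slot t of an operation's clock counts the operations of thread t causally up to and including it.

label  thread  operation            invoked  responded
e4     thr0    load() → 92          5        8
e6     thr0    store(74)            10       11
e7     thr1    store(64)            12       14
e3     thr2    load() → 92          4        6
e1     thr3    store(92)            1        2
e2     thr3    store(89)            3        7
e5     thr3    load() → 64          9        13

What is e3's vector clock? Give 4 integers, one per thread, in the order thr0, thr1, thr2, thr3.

(0, 0, 1, 1)

invoked at 1, e1 has no predecessors; its own thr3 bump gives (0, 0, 0, 1)
invoked at 12, e7 has no predecessors; its own thr1 bump gives (0, 1, 0, 0)
e2, invoked 3, takes VC(e1)=(0, 0, 0, 1) under max, adds 1 for thr3 → (0, 0, 0, 2)
e3, invoked 4, takes VC(e1)=(0, 0, 0, 1) under max, adds 1 for thr2 → (0, 0, 1, 1)
e4, invoked 5, takes VC(e1)=(0, 0, 0, 1) under max, adds 1 for thr0 → (1, 0, 0, 1)
e6, invoked 10, takes VC(e4)=(1, 0, 0, 1) under max, adds 1 for thr0 → (2, 0, 0, 1)
e5, invoked 9, takes VC(e2)=(0, 0, 0, 2), VC(e7)=(0, 1, 0, 0) under max, adds 1 for thr3 → (0, 1, 0, 3)
target: VC(e3) = (0, 0, 1, 1)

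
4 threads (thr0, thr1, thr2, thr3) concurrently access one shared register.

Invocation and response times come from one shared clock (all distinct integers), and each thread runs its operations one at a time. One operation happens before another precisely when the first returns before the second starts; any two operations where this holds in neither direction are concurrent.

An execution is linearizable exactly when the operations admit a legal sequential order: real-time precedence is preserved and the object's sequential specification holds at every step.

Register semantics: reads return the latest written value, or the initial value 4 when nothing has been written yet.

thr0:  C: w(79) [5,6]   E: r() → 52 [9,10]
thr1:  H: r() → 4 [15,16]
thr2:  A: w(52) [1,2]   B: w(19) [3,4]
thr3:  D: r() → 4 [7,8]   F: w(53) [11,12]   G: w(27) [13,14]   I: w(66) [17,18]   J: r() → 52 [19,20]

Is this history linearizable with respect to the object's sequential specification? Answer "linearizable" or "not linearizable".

not linearizable

cut after 7 events: linearizable; cut after 8 events (D responds, time 8): not linearizable
a single order respects real time; the 4 completed register operations fail replay along it
take A, B, C, D: step 4 already fails, because D r() → 4 cannot occur there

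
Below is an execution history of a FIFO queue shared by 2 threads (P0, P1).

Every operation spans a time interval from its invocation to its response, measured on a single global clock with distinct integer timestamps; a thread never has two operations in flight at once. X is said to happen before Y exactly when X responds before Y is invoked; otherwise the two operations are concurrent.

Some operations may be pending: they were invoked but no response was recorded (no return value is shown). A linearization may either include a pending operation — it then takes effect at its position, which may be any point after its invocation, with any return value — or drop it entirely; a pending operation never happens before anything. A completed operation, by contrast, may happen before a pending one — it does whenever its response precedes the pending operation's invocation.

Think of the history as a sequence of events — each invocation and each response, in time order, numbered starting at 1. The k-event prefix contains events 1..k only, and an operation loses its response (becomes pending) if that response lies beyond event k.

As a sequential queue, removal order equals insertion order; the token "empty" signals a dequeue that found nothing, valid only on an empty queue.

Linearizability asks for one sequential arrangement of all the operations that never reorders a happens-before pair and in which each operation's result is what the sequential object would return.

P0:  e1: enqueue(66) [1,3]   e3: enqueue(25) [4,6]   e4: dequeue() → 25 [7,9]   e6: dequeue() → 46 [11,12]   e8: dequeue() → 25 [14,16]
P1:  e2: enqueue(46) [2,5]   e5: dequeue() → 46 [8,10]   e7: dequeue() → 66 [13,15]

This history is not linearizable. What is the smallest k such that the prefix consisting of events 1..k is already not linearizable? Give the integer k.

10

events 1..9 are linearizable, e.g. via e1, e3, e2, e5, e4:
1. e1 enqueue(66), leaving queue <66>
2. e3 enqueue(25), leaving queue <66,25>
3. e2 enqueue(46), leaving queue <66,25,46>
4. e5 dequeue() (pending, included), leaving queue <25,46>
5. e4 dequeue() → 25, leaving queue <46>
with event 10 included (e5 responding at time 10), all real-time-consistent orders fail
e.g. e1, e2, e3, e4, e5: illegal at step 4, since e4 dequeue() → 25 cannot apply there
e.g. e1, e2, e3, e5, e4: illegal at step 4, since e5 dequeue() → 46 cannot apply there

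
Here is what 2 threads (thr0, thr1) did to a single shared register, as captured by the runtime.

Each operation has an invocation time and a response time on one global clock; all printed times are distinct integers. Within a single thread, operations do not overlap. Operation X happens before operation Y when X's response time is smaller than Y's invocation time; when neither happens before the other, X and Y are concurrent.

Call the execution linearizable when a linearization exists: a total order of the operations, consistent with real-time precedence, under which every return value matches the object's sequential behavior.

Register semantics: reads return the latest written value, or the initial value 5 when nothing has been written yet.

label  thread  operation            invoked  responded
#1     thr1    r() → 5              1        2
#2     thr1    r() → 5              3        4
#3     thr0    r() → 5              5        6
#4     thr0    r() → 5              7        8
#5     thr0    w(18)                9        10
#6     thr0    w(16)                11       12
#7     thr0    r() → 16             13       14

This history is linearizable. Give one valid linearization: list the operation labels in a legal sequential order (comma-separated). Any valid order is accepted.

#1, #2, #3, #4, #5, #6, #7

step 1: #1 r() → 5 — value 5
step 2: #2 r() → 5 — value 5
step 3: #3 r() → 5 — value 5
step 4: #4 r() → 5 — value 5
step 5: #5 w(18) — value 18
step 6: #6 w(16) — value 16
step 7: #7 r() → 16 — value 16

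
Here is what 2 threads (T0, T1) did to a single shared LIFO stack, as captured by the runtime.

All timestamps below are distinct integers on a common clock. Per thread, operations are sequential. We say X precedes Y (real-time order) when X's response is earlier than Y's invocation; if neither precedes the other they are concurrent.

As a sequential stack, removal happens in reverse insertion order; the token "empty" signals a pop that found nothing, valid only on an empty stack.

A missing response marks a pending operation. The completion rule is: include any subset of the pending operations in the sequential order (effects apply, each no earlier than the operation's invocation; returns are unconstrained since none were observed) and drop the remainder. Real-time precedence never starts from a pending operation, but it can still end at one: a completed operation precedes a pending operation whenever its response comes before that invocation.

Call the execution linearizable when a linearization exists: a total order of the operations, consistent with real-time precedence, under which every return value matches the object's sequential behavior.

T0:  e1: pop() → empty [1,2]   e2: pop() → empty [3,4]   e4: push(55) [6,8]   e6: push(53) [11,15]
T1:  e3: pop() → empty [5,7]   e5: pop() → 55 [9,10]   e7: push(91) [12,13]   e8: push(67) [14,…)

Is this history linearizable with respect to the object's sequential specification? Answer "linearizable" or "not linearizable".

one valid linearization: e1, e2, e3, e4, e5, e6, e7
1. e1 pop() → empty, leaving stack <>
2. e2 pop() → empty, leaving stack <>
3. e3 pop() → empty, leaving stack <>
4. e4 push(55), leaving stack <55>
5. e5 pop() → 55, leaving stack <>
6. e6 push(53), leaving stack <53>
7. e7 push(91), leaving stack <53,91>

linearizable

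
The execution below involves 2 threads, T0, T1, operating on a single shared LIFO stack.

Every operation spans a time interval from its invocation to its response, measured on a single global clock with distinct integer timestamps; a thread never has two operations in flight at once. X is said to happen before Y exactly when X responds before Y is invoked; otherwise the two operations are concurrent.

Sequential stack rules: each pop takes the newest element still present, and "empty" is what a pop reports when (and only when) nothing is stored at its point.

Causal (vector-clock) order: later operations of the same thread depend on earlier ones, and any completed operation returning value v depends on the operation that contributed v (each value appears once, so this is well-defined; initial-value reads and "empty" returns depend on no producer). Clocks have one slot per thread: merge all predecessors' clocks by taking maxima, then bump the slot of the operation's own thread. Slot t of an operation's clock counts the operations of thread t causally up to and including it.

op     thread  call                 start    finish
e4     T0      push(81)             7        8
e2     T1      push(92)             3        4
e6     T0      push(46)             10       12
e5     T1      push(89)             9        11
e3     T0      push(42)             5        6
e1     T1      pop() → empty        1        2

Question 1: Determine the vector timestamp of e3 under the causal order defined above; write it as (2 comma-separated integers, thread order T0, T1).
Answer: (1, 0)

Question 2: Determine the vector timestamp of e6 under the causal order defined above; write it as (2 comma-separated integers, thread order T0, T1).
Answer: (3, 0)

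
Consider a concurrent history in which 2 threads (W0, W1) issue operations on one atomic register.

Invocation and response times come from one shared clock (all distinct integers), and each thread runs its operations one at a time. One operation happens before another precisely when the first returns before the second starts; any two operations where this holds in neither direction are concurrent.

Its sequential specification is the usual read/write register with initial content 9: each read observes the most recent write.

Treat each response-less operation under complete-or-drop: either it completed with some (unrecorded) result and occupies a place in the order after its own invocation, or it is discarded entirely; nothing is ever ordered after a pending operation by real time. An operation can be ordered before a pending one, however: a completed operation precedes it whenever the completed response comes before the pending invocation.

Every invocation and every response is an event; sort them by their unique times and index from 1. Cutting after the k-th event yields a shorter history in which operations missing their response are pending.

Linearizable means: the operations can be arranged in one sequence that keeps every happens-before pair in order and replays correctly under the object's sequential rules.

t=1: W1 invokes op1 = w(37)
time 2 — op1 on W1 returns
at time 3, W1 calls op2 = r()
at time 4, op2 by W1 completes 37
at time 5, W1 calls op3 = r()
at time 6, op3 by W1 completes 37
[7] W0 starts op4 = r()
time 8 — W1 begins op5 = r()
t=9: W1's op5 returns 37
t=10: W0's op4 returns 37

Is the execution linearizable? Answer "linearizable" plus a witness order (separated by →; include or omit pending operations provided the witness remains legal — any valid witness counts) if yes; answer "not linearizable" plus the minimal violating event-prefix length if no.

after step 1 (op1 w(37)): value 37
after step 2 (op2 r() → 37): value 37
after step 3 (op3 r() → 37): value 37
after step 4 (op4 r() → 37): value 37
after step 5 (op5 r() → 37): value 37

linearizable — witness: op1 → op2 → op3 → op4 → op5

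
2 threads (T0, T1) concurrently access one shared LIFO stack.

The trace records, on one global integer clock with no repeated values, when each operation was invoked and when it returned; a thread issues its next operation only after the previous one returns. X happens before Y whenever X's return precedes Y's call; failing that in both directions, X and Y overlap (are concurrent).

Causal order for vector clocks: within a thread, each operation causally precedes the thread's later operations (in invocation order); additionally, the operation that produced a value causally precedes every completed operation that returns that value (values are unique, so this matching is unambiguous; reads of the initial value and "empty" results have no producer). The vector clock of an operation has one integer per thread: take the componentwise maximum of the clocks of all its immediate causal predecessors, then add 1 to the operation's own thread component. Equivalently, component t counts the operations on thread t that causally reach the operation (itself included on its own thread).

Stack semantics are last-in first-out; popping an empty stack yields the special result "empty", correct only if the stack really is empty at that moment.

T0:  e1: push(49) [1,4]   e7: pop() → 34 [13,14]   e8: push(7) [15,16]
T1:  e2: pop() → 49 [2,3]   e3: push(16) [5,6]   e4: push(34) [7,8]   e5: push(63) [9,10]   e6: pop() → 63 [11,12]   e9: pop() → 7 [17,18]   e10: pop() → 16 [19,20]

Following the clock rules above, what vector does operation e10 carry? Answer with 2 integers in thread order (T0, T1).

VC(e1, invoked at 1): no causal predecessors; +1 on T0 → (1, 0)
e2, invoked 2, takes VC(e1)=(1, 0) under max, adds 1 for T1 → (1, 1)
e3, invoked 5, takes VC(e2)=(1, 1) under max, adds 1 for T1 → (1, 2)
e4, invoked 7, takes VC(e3)=(1, 2) under max, adds 1 for T1 → (1, 3)
e5, invoked 9, takes VC(e4)=(1, 3) under max, adds 1 for T1 → (1, 4)
e7, invoked 13, takes VC(e1)=(1, 0), VC(e4)=(1, 3) under max, adds 1 for T0 → (2, 3)
e6, invoked 11, takes VC(e5)=(1, 4) under max, adds 1 for T1 → (1, 5)
e8, invoked 15, takes VC(e7)=(2, 3) under max, adds 1 for T0 → (3, 3)
e9, invoked 17, takes VC(e6)=(1, 5), VC(e8)=(3, 3) under max, adds 1 for T1 → (3, 6)
e10, invoked 19, takes VC(e3)=(1, 2), VC(e9)=(3, 6) under max, adds 1 for T1 → (3, 7)
target: VC(e10) = (3, 7)

(3, 7)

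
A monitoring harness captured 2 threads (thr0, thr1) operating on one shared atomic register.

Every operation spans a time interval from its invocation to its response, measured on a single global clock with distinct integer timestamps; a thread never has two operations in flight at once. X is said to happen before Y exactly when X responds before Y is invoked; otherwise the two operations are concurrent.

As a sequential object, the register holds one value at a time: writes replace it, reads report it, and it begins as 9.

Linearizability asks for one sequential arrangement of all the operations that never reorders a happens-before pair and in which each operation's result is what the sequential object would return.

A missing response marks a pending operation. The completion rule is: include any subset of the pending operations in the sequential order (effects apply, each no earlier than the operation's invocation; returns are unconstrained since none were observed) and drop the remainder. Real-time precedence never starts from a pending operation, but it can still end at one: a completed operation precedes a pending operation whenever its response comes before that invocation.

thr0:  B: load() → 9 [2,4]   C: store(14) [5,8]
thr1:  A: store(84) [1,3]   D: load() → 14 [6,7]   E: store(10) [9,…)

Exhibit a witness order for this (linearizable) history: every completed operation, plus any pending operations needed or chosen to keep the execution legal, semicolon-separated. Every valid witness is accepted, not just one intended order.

1. B load() → 9, leaving value 9
2. A store(84), leaving value 84
3. C store(14), leaving value 14
4. D load() → 14, leaving value 14

B; A; C; D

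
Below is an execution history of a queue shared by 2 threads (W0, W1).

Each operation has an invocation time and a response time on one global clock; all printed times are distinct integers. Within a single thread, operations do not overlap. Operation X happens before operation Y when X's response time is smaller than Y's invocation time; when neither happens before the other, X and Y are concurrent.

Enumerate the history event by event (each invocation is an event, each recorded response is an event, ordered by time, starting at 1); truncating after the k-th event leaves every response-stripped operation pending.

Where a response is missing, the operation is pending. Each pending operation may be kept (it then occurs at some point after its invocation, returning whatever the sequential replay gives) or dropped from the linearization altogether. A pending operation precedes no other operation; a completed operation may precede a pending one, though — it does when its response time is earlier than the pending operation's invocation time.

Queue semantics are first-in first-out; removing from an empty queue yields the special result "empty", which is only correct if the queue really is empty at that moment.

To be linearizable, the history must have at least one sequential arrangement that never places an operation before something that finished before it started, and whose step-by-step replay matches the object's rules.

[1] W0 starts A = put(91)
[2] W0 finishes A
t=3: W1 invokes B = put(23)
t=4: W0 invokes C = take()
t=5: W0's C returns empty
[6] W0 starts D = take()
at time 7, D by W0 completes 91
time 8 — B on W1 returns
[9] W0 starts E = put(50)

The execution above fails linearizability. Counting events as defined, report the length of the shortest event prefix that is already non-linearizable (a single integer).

a valid linearization of events 1..4 exists, for instance A:
1. A put(91), leaving queue <91>
once event 5 joins (C's response, time 5), exhaustive search finds no witness
completion choices over the 1 pending operation (B) were checked; none helps
take A, C (pending dropped): step 2 already fails, because C take() → empty cannot occur there

5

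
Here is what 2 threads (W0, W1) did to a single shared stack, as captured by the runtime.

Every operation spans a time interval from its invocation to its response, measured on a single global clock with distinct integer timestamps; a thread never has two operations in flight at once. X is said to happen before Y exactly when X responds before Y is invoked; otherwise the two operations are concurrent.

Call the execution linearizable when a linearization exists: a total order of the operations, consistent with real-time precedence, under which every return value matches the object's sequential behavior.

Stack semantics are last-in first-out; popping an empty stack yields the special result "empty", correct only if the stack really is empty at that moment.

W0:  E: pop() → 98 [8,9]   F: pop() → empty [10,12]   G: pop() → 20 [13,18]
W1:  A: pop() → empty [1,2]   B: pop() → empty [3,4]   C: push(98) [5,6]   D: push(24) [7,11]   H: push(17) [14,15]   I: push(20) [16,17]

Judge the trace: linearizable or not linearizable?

linearizable

witness order: A, B, C, E, F, D, H, I, G
step 1: A pop() → empty — stack <>
step 2: B pop() → empty — stack <>
step 3: C push(98) — stack <98>
step 4: E pop() → 98 — stack <>
step 5: F pop() → empty — stack <>
step 6: D push(24) — stack <24>
step 7: H push(17) — stack <24,17>
step 8: I push(20) — stack <24,17,20>
step 9: G pop() → 20 — stack <24,17>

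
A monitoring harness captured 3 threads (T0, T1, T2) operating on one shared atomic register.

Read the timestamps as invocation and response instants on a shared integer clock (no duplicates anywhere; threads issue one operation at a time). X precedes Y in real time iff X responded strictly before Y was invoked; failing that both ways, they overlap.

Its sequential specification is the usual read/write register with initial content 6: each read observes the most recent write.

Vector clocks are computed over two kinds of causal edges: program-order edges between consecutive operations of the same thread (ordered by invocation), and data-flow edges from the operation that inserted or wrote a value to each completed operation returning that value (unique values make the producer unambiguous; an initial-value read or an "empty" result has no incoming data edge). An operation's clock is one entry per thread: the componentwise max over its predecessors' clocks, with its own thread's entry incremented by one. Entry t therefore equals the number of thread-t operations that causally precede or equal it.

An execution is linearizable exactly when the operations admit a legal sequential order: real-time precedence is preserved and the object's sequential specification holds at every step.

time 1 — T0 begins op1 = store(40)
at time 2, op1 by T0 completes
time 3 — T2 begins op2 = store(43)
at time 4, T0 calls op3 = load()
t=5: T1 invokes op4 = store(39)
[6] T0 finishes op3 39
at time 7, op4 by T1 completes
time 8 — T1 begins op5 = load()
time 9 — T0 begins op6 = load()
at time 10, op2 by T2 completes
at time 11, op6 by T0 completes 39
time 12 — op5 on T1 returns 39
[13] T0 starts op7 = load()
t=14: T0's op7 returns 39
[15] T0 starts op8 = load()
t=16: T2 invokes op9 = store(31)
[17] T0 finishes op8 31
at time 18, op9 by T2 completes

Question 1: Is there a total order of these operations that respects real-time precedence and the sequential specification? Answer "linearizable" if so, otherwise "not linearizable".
witness order: op1, op2, op4, op3, op5, op6, op7, op9, op8
after step 1 (op1 store(40)): value 40
after step 2 (op2 store(43)): value 43
after step 3 (op4 store(39)): value 39
after step 4 (op3 load() → 39): value 39
after step 5 (op5 load() → 39): value 39
after step 6 (op6 load() → 39): value 39
after step 7 (op7 load() → 39): value 39
after step 8 (op9 store(31)): value 31
after step 9 (op8 load() → 31): value 31

linearizable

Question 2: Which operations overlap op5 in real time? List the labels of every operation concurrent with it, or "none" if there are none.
op5 runs from 8 to 12; window-overlapping ops are concurrent
op1 [1,2]: before
op2 [3,10]: concurrent
op3 [4,6]: before
op4 [5,7]: before
op6 [9,11]: concurrent
op7 [13,14]: after
op8 [15,17]: after
op9 [16,18]: after

op2, op6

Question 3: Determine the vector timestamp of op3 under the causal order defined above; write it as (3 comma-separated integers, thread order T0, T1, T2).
no predecessors for op2 (invoked 3): T2 increments from zero → (0, 0, 1)
no predecessors for op4 (invoked 5): T1 increments from zero → (0, 1, 0)
no predecessors for op1 (invoked 1): T0 increments from zero → (1, 0, 0)
VC(op9, invoked at 16): max of VC(op2)=(0, 0, 1), then +1 on thread T2 → (0, 0, 2)
VC(op5, invoked at 8): max of VC(op4)=(0, 1, 0), then +1 on thread T1 → (0, 2, 0)
VC(op3, invoked at 4): max of VC(op1)=(1, 0, 0), VC(op4)=(0, 1, 0), then +1 on thread T0 → (2, 1, 0)
VC(op6, invoked at 9): max of VC(op3)=(2, 1, 0), VC(op4)=(0, 1, 0), then +1 on thread T0 → (3, 1, 0)
VC(op7, invoked at 13): max of VC(op4)=(0, 1, 0), VC(op6)=(3, 1, 0), then +1 on thread T0 → (4, 1, 0)
VC(op8, invoked at 15): max of VC(op7)=(4, 1, 0), VC(op9)=(0, 0, 2), then +1 on thread T0 → (5, 1, 2)
target: VC(op3) = (2, 1, 0)

(2, 1, 0)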